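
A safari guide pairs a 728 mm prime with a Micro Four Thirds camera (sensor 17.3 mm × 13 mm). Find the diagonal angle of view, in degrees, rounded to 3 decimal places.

1.703°

Sensor diagonal = √(17.3² + 13²) = √468.2900 ≈ 21.6400 mm.
Angle of view α = 2·arctan(d/2f) with d = 21.6400 mm and f = 728 mm.
d/2f = 0.01486; arctan(0.01486) ≈ 0.8515°, so α ≈ 1.7030°.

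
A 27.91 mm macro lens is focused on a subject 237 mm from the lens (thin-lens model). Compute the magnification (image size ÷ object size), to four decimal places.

0.1335×

Thin lens: 1/f = 1/dₒ + 1/dᵢ → 1/dᵢ = 1/27.91 − 1/237 = 0.0316100 mm⁻¹, so dᵢ ≈ 31.6355 mm.
Magnification m = dᵢ/dₒ = 31.6355/237 ≈ 0.13348.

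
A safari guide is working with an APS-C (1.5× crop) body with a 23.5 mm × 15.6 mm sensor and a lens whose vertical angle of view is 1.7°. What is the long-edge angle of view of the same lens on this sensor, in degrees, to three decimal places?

From the vertical AOV: f = 15.6 / (2·tan(0.85°)) = 15.6 / 0.02967 ≈ 525.7345 mm.
Long-edge AOV = 2·arctan(23.5 / (2 × 525.7345)) = 2·arctan(0.02235) ≈ 2.5607°.

2.561°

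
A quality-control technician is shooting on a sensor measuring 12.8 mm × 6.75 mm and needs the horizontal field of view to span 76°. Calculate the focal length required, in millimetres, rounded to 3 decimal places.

From α = 2·arctan(w/2f) we get f = w / (2·tan(α/2)).
With w = 12.8 mm and α/2 = 38°, tan(α/2) ≈ 0.78129, so f ≈ 12.8 / 1.56257 ≈ 8.1916 mm.

8.192 mm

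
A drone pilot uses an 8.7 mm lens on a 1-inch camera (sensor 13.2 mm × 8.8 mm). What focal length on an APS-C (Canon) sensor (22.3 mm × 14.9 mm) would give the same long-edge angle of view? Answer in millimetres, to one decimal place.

14.7 mm

Equal angle of view means equal width/f ratio, so f₂ = f₁ · (width₂/width₁) = 8.7 × 22.3/13.2.
f₂ = 8.7 × 1.68939 ≈ 14.698 mm.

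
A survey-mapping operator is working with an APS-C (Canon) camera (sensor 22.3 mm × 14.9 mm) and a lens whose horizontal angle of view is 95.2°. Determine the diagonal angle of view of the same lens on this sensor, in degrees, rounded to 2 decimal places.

From the horizontal AOV: f = 22.3 / (2·tan(47.6°)) = 22.3 / 2.19028 ≈ 10.1813 mm.
Sensor diagonal = √(22.3² + 14.9²) = √719.3000 ≈ 26.8198 mm.
Diagonal AOV = 2·arctan(26.8198 / (2 × 10.1813)) = 2·arctan(1.31710) ≈ 105.5854°.

105.59°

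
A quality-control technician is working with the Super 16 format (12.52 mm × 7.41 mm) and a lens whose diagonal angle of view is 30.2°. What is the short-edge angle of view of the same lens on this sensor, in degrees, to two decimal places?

Sensor diagonal = √(12.52² + 7.41²) = √211.6585 ≈ 14.5485 mm.
From the diagonal AOV: f = 14.5485 / (2·tan(15.1°)) = 14.5485 / 0.53964 ≈ 26.9595 mm.
Short-edge AOV = 2·arctan(7.41 / (2 × 26.9595)) = 2·arctan(0.13743) ≈ 15.6501°.

15.65°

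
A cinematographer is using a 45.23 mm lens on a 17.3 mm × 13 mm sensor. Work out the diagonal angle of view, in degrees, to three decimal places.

Sensor diagonal = √(17.3² + 13²) = √468.2900 ≈ 21.6400 mm.
Angle of view α = 2·arctan(d/2f) with d = 21.6400 mm and f = 45.23 mm.
d/2f = 0.23922; arctan(0.23922) ≈ 13.4536°, so α ≈ 26.9071°.

26.907°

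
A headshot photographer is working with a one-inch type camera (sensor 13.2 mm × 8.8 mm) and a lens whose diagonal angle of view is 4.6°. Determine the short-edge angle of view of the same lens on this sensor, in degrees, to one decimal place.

2.6°

Sensor diagonal = √(13.2² + 8.8²) = √251.6800 ≈ 15.8644 mm.
From the diagonal AOV: f = 15.8644 / (2·tan(2.3°)) = 15.8644 / 0.08033 ≈ 197.4949 mm.
Short-edge AOV = 2·arctan(8.8 / (2 × 197.4949)) = 2·arctan(0.02228) ≈ 2.5526°.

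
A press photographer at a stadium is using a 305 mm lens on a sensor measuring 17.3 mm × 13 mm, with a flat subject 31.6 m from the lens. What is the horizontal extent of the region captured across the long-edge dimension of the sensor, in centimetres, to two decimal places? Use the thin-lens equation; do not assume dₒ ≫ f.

177.51 cm

dₒ: 31.6 m = 31600 mm.
Similar triangles through the lens centre give W/dₒ = w/dᵢ; with 1/f = 1/dₒ + 1/dᵢ this gives W = w·(dₒ − f)/f.
W = 17.3 mm × (31600 − 305) / 305 = 17.3 × 102.6066 ≈ 1775.093 mm = 177.509 cm.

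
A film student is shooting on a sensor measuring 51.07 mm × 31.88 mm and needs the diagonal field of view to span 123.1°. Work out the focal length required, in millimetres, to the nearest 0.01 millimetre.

16.31 mm

Sensor diagonal = √(51.07² + 31.88²) = √3624.4793 ≈ 60.2036 mm.
From α = 2·arctan(d/2f) we get f = d / (2·tan(α/2)).
With d = 60.2036 mm and α/2 = 61.55°, tan(α/2) ≈ 1.84561, so f ≈ 60.2036 / 3.69122 ≈ 16.3100 mm.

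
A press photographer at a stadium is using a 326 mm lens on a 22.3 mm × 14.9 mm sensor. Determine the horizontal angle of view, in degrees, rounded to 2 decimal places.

3.92°

Angle of view α = 2·arctan(w/2f) with w = 22.3 mm and f = 326 mm.
w/2f = 0.03420; arctan(0.03420) ≈ 1.9589°, so α ≈ 3.9178°.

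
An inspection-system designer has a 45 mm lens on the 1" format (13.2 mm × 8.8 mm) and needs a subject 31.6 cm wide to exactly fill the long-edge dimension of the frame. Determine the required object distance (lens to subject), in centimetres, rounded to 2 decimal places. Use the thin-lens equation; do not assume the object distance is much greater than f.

W: 31.6 cm = 316 mm.
Magnification m = w/W = dᵢ/dₒ; combined with 1/f = 1/dₒ + 1/dᵢ this gives dₒ = f·(1 + W/w).
dₒ = 45 mm × (1 + 316/13.2) = 45 × 24.9394 ≈ 1122.273 mm = 112.227 cm.

112.23 cm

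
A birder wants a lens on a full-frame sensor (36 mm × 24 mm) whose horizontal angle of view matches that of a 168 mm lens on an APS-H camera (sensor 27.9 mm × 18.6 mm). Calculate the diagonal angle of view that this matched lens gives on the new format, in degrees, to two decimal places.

Equal horizontal AOV ⇒ f₂ = f₁ · 36/27.9 = 168 × 1.29032 ≈ 216.7742 mm.
Sensor diagonal = √(36² + 24²) = √1872.0000 ≈ 43.2666 mm.
Diagonal AOV on the new format = 2·arctan(43.2666 / (2 × 216.7742)) = 2·arctan(0.09980) ≈ 11.3981°.

11.40°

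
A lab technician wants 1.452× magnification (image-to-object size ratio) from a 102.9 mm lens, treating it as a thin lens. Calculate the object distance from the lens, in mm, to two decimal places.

173.77 mm

With m = dᵢ/dₒ and 1/f = 1/dₒ + 1/dᵢ, substituting dᵢ = m·dₒ gives 1/f = (1 + 1/m)/dₒ, hence dₒ = f·(1 + 1/m).
dₒ = 102.9 × (1 + 1/1.452) = 102.9 × 1.68871 ≈ 173.768 mm.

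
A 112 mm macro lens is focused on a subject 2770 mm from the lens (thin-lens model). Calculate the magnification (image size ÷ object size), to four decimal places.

Thin lens: 1/f = 1/dₒ + 1/dᵢ → 1/dᵢ = 1/112 − 1/2770 = 0.0085676 mm⁻¹, so dᵢ ≈ 116.7193 mm.
Magnification m = dᵢ/dₒ = 116.7193/2770 ≈ 0.04214.

0.0421×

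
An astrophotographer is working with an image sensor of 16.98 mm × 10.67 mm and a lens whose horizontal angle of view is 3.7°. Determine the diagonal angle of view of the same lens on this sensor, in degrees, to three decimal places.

4.369°

From the horizontal AOV: f = 16.98 / (2·tan(1.85°)) = 16.98 / 0.06460 ≈ 262.8498 mm.
Sensor diagonal = √(16.98² + 10.67²) = √402.1693 ≈ 20.0542 mm.
Diagonal AOV = 2·arctan(20.0542 / (2 × 262.8498)) = 2·arctan(0.03815) ≈ 4.3693°.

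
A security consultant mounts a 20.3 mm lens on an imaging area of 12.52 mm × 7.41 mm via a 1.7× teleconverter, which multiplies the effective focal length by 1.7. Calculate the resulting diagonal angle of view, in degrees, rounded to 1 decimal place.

23.8°

Effective focal length f = 20.3 × 1.7 = 34.51 mm.
Sensor diagonal = √(12.52² + 7.41²) = √211.6585 ≈ 14.5485 mm.
α = 2·arctan(14.548 / (2 × 34.51)) = 2·arctan(0.21079) ≈ 23.8059°.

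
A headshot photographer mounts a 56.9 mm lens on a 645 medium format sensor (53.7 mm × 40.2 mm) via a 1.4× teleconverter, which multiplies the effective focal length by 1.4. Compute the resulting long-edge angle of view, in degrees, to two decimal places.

Effective focal length f = 56.9 × 1.4 = 79.66 mm.
α = 2·arctan(53.7 / (2 × 79.66)) = 2·arctan(0.33706) ≈ 37.2535°.

37.25°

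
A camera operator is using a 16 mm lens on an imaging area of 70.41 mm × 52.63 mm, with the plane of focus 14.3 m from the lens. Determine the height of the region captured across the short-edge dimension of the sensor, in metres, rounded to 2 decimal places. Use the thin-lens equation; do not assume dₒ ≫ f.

dₒ: 14.3 m = 14300 mm.
Similar triangles through the lens centre give W/dₒ = h/dᵢ; with 1/f = 1/dₒ + 1/dᵢ this gives W = h·(dₒ − f)/f.
W = 52.63 mm × (14300 − 16) / 16 = 52.63 × 892.7500 ≈ 46985.433 mm = 46.9854 m.

46.99 m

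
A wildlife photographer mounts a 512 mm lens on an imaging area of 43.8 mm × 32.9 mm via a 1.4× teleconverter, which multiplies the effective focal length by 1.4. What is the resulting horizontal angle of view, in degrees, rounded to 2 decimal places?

Effective focal length f = 512 × 1.4 = 716.8 mm.
α = 2·arctan(43.8 / (2 × 716.8)) = 2·arctan(0.03055) ≈ 3.5000°.

3.50°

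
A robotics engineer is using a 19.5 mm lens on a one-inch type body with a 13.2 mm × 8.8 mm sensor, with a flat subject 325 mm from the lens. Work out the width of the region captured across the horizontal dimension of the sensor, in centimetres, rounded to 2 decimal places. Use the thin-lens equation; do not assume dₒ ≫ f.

Similar triangles through the lens centre give W/dₒ = w/dᵢ; with 1/f = 1/dₒ + 1/dᵢ this gives W = w·(dₒ − f)/f.
W = 13.2 mm × (325 − 19.5) / 19.5 = 13.2 × 15.6667 ≈ 206.800 mm = 20.68 cm.

20.68 cm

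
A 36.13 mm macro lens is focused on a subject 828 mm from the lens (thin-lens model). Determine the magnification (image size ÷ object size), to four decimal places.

0.0456×

Thin lens: 1/f = 1/dₒ + 1/dᵢ → 1/dᵢ = 1/36.13 − 1/828 = 0.0264701 mm⁻¹, so dᵢ ≈ 37.7785 mm.
Magnification m = dᵢ/dₒ = 37.7785/828 ≈ 0.04563.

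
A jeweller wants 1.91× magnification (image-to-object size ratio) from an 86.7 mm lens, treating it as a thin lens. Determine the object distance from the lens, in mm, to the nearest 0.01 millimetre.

With m = dᵢ/dₒ and 1/f = 1/dₒ + 1/dᵢ, substituting dᵢ = m·dₒ gives 1/f = (1 + 1/m)/dₒ, hence dₒ = f·(1 + 1/m).
dₒ = 86.7 × (1 + 1/1.91) = 86.7 × 1.52356 ≈ 132.093 mm.

132.09 mm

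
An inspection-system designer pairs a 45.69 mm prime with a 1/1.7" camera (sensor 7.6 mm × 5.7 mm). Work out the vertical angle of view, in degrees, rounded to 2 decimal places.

Angle of view α = 2·arctan(h/2f) with h = 5.7 mm and f = 45.69 mm.
h/2f = 0.06238; arctan(0.06238) ≈ 3.5693°, so α ≈ 7.1386°.

7.14°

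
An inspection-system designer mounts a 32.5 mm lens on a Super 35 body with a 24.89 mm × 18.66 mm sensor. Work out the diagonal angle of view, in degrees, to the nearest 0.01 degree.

51.15°

Sensor diagonal = √(24.89² + 18.66²) = √967.7077 ≈ 31.1080 mm.
Angle of view α = 2·arctan(d/2f) with d = 31.1080 mm and f = 32.5 mm.
d/2f = 0.47858; arctan(0.47858) ≈ 25.5751°, so α ≈ 51.1501°.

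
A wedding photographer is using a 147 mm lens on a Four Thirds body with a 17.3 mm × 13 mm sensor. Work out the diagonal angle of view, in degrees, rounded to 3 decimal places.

Sensor diagonal = √(17.3² + 13²) = √468.2900 ≈ 21.6400 mm.
Angle of view α = 2·arctan(d/2f) with d = 21.6400 mm and f = 147 mm.
d/2f = 0.07361; arctan(0.07361) ≈ 4.2097°, so α ≈ 8.4194°.

8.419°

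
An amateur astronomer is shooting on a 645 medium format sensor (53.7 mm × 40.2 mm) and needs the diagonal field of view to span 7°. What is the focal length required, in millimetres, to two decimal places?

548.37 mm

Sensor diagonal = √(53.7² + 40.2²) = √4499.7300 ≈ 67.0800 mm.
From α = 2·arctan(d/2f) we get f = d / (2·tan(α/2)).
With d = 67.0800 mm and α/2 = 3.5°, tan(α/2) ≈ 0.06116, so f ≈ 67.0800 / 0.12233 ≈ 548.3744 mm.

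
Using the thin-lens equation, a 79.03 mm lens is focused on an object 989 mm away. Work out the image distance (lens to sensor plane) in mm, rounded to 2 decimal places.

85.89 mm

1/dᵢ = 1/f − 1/dₒ = 1/79.03 − 1/989 = 0.0116423 mm⁻¹.
dᵢ = 1/0.0116423 ≈ 85.8937 mm.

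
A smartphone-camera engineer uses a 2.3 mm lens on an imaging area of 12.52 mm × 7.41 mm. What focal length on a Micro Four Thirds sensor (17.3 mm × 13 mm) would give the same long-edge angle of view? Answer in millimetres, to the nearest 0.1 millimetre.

Equal angle of view means equal width/f ratio, so f₂ = f₁ · (width₂/width₁) = 2.3 × 17.3/12.52.
f₂ = 2.3 × 1.38179 ≈ 3.178 mm.

3.2 mm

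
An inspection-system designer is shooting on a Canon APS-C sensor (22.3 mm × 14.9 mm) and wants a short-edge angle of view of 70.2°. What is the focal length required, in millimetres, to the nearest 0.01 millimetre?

10.60 mm

From α = 2·arctan(h/2f) we get f = h / (2·tan(α/2)).
With h = 14.9 mm and α/2 = 35.1°, tan(α/2) ≈ 0.70281, so f ≈ 14.9 / 1.40562 ≈ 10.6003 mm.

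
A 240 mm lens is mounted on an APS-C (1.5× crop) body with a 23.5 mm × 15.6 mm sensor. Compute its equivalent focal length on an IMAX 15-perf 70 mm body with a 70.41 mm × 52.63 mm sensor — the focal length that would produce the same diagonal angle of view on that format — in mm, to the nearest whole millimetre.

748 mm

Sensor diagonal = √(23.5² + 15.6²) = √795.6100 ≈ 28.2066 mm.
Sensor diagonal = √(70.41² + 52.63²) = √7727.4850 ≈ 87.9061 mm.
Equal angle of view means equal diagonal/f ratio, so f₂ = f₁ · (diagonal₂/diagonal₁) = 240 × 87.9061/28.2066.
f₂ = 240 × 3.11651 ≈ 747.963 mm.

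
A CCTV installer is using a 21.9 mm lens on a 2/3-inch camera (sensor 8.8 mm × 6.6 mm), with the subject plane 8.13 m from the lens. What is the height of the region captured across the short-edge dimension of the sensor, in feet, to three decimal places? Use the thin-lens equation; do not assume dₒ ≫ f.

8.017 ft

dₒ: 8.13 m = 8130 mm.
Similar triangles through the lens centre give W/dₒ = h/dᵢ; with 1/f = 1/dₒ + 1/dᵢ this gives W = h·(dₒ − f)/f.
W = 6.6 mm × (8130 − 21.9) / 21.9 = 6.6 × 370.2329 ≈ 2443.537 mm = 2443.537/304.8 ft = 8.01685 ft.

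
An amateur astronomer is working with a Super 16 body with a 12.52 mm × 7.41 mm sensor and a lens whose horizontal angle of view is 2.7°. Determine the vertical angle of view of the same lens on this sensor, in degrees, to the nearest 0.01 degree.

From the horizontal AOV: f = 12.52 / (2·tan(1.35°)) = 12.52 / 0.04713 ≈ 265.6335 mm.
Vertical AOV = 2·arctan(7.41 / (2 × 265.6335)) = 2·arctan(0.01395) ≈ 1.5982°.

1.60°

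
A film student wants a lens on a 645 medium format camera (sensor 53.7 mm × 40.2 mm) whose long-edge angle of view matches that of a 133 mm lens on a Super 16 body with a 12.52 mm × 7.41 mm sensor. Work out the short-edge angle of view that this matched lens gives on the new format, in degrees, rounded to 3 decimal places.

Equal long-edge AOV ⇒ f₂ = f₁ · 53.7/12.52 = 133 × 4.28914 ≈ 570.4553 mm.
Short-edge AOV on the new format = 2·arctan(40.2 / (2 × 570.4553)) = 2·arctan(0.03524) ≈ 4.0360°.

4.036°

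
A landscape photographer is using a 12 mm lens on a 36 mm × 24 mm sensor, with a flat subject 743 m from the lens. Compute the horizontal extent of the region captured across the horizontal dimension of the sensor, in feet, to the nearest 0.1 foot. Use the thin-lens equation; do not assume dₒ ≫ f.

7312.9 ft

dₒ: 743 m = 743000 mm.
Similar triangles through the lens centre give W/dₒ = w/dᵢ; with 1/f = 1/dₒ + 1/dᵢ this gives W = w·(dₒ − f)/f.
W = 36 mm × (743000 − 12) / 12 = 36 × 61915.6667 ≈ 2228964.000 mm = 2228964.000/304.8 ft = 7312.87 ft.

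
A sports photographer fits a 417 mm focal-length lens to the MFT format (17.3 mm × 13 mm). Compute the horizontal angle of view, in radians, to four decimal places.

Angle of view α = 2·arctan(w/2f) with w = 17.3 mm and f = 417 mm.
w/2f = 0.02074; arctan(0.02074) ≈ 0.0207 rad, so α ≈ 0.0415 rad.

0.0415 rad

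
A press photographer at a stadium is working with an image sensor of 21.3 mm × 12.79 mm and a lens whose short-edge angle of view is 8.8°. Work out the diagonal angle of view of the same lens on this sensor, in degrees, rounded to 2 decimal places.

17.00°

From the short-edge AOV: f = 12.79 / (2·tan(4.4°)) = 12.79 / 0.15389 ≈ 83.1104 mm.
Sensor diagonal = √(21.3² + 12.79²) = √617.2741 ≈ 24.8450 mm.
Diagonal AOV = 2·arctan(24.8450 / (2 × 83.1104)) = 2·arctan(0.14947) ≈ 17.0021°.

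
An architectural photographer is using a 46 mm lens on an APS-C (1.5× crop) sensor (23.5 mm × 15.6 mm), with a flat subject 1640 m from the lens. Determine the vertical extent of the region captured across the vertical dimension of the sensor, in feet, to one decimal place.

1824.7 ft

dₒ: 1640 m = 1.64e+06 mm.
Similar triangles through the lens centre give W/dₒ = h/dᵢ; with 1/f = 1/dₒ + 1/dᵢ this gives W = h·(dₒ − f)/f.
W = 15.6 mm × (1.64e+06 − 46) / 46 = 15.6 × 35651.1739 ≈ 556158.313 mm = 556158.313/304.8 ft = 1824.67 ft.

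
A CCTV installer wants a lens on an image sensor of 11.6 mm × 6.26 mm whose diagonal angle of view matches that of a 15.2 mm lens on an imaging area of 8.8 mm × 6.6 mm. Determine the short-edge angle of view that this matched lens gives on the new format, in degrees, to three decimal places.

Sensor diagonal = √(8.8² + 6.6²) = √121.0000 ≈ 11.0000 mm.
Sensor diagonal = √(11.6² + 6.26²) = √173.7476 ≈ 13.1813 mm.
Equal diagonal AOV ⇒ f₂ = f₁ · 13.1813/11.0000 = 15.2 × 1.19830 ≈ 18.2142 mm.
Short-edge AOV on the new format = 2·arctan(6.26 / (2 × 18.2142)) = 2·arctan(0.17184) ≈ 19.5014°.

19.501°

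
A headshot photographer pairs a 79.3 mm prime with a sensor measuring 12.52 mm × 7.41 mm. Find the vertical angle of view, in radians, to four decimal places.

0.0934 rad

Angle of view α = 2·arctan(h/2f) with h = 7.41 mm and f = 79.3 mm.
h/2f = 0.04672; arctan(0.04672) ≈ 0.0467 rad, so α ≈ 0.0934 rad.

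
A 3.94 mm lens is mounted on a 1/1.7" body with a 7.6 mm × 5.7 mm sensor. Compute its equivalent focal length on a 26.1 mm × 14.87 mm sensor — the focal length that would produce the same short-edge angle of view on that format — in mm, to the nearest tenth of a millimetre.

10.3 mm

Equal angle of view means equal height/f ratio, so f₂ = f₁ · (height₂/height₁) = 3.94 × 14.87/5.7.
f₂ = 3.94 × 2.60877 ≈ 10.279 mm.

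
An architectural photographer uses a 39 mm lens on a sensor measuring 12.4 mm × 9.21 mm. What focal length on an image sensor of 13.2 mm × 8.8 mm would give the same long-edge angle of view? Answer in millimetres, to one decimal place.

41.5 mm

Equal angle of view means equal width/f ratio, so f₂ = f₁ · (width₂/width₁) = 39 × 13.2/12.4.
f₂ = 39 × 1.06452 ≈ 41.516 mm.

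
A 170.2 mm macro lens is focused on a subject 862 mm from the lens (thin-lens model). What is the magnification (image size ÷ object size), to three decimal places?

0.246×

Thin lens: 1/f = 1/dₒ + 1/dᵢ → 1/dᵢ = 1/170.2 − 1/862 = 0.0047153 mm⁻¹, so dᵢ ≈ 212.0734 mm.
Magnification m = dᵢ/dₒ = 212.0734/862 ≈ 0.24602.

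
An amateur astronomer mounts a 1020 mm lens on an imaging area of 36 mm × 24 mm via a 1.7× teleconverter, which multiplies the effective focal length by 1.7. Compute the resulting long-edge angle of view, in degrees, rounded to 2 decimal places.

1.19°

Effective focal length f = 1020 × 1.7 = 1734 mm.
α = 2·arctan(36 / (2 × 1734)) = 2·arctan(0.01038) ≈ 1.1895°.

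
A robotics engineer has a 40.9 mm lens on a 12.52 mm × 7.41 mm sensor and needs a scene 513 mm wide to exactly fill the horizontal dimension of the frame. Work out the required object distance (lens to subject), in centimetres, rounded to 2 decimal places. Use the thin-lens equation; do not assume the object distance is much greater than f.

171.68 cm

Magnification m = w/W = dᵢ/dₒ; combined with 1/f = 1/dₒ + 1/dᵢ this gives dₒ = f·(1 + W/w).
dₒ = 40.9 mm × (1 + 513/12.52) = 40.9 × 41.9744 ≈ 1716.755 mm = 171.675 cm.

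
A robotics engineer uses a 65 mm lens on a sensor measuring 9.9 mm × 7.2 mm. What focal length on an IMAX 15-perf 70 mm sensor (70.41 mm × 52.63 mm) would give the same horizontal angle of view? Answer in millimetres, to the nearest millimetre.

462 mm

Equal angle of view means equal width/f ratio, so f₂ = f₁ · (width₂/width₁) = 65 × 70.41/9.9.
f₂ = 65 × 7.11212 ≈ 462.288 mm.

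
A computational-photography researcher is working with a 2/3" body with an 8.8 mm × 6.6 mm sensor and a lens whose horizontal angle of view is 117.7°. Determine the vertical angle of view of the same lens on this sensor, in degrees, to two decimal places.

From the horizontal AOV: f = 8.8 / (2·tan(58.85°)) = 8.8 / 3.30891 ≈ 2.6595 mm.
Vertical AOV = 2·arctan(6.6 / (2 × 2.6595)) = 2·arctan(1.24084) ≈ 102.2689°.

102.27°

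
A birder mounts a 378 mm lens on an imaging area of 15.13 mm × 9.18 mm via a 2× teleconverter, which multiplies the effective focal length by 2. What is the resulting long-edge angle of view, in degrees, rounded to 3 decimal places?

1.147°

Effective focal length f = 378 × 2 = 756 mm.
α = 2·arctan(15.13 / (2 × 756)) = 2·arctan(0.01001) ≈ 1.1466°.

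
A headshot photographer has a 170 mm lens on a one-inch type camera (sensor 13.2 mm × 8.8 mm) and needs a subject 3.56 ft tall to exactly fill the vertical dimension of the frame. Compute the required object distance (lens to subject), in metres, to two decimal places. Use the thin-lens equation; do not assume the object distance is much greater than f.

21.13 m

W: 3.56 ft × 304.8 mm/ft = 1085.09 mm.
Magnification m = h/W = dᵢ/dₒ; combined with 1/f = 1/dₒ + 1/dᵢ this gives dₒ = f·(1 + W/h).
dₒ = 170 mm × (1 + 1085.09/8.8) = 170 × 124.3055 ≈ 21131.927 mm = 21.1319 m.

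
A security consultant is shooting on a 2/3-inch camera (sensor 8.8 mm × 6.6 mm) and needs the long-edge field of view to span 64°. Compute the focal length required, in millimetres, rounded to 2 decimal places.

From α = 2·arctan(w/2f) we get f = w / (2·tan(α/2)).
With w = 8.8 mm and α/2 = 32°, tan(α/2) ≈ 0.62487, so f ≈ 8.8 / 1.24974 ≈ 7.0415 mm.

7.04 mm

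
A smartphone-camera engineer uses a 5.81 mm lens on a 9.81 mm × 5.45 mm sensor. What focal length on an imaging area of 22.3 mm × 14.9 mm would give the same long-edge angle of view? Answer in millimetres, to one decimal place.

13.2 mm

Equal angle of view means equal width/f ratio, so f₂ = f₁ · (width₂/width₁) = 5.81 × 22.3/9.81.
f₂ = 5.81 × 2.27319 ≈ 13.207 mm.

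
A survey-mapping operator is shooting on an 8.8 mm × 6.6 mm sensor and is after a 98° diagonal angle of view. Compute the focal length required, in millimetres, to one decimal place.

4.8 mm

Sensor diagonal = √(8.8² + 6.6²) = √121.0000 ≈ 11.0000 mm.
From α = 2·arctan(d/2f) we get f = d / (2·tan(α/2)).
With d = 11.0000 mm and α/2 = 49°, tan(α/2) ≈ 1.15037, so f ≈ 11.0000 / 2.30074 ≈ 4.7811 mm.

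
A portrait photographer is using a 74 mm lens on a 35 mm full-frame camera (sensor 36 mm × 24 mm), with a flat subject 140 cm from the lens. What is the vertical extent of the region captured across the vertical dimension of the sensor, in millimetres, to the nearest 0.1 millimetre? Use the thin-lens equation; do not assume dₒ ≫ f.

430.1 mm

dₒ: 140 cm = 1400 mm.
Similar triangles through the lens centre give W/dₒ = h/dᵢ; with 1/f = 1/dₒ + 1/dᵢ this gives W = h·(dₒ − f)/f.
W = 24 mm × (1400 − 74) / 74 = 24 × 17.9189 ≈ 430.054 mm.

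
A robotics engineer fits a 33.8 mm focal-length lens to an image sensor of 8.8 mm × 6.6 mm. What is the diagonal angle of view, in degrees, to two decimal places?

18.48°

Sensor diagonal = √(8.8² + 6.6²) = √121.0000 ≈ 11.0000 mm.
Angle of view α = 2·arctan(d/2f) with d = 11.0000 mm and f = 33.8 mm.
d/2f = 0.16272; arctan(0.16272) ≈ 9.2423°, so α ≈ 18.4845°.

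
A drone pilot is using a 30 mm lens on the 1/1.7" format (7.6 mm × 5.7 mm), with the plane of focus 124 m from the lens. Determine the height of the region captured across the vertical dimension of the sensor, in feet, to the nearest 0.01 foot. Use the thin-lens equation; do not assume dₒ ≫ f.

77.28 ft

dₒ: 124 m = 124000 mm.
Similar triangles through the lens centre give W/dₒ = h/dᵢ; with 1/f = 1/dₒ + 1/dᵢ this gives W = h·(dₒ − f)/f.
W = 5.7 mm × (124000 − 30) / 30 = 5.7 × 4132.3333 ≈ 23554.300 mm = 23554.300/304.8 ft = 77.2779 ft.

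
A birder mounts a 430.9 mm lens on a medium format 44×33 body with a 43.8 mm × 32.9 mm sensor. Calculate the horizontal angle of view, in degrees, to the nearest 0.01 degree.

Angle of view α = 2·arctan(w/2f) with w = 43.8 mm and f = 430.9 mm.
w/2f = 0.05082; arctan(0.05082) ≈ 2.9095°, so α ≈ 5.8190°.

5.82°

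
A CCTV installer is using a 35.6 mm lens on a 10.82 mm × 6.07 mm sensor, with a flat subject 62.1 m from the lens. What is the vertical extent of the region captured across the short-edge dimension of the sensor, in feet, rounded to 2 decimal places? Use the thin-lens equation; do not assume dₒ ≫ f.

34.72 ft

dₒ: 62.1 m = 62100 mm.
Similar triangles through the lens centre give W/dₒ = h/dᵢ; with 1/f = 1/dₒ + 1/dᵢ this gives W = h·(dₒ − f)/f.
W = 6.07 mm × (62100 − 35.6) / 35.6 = 6.07 × 1743.3820 ≈ 10582.329 mm = 10582.329/304.8 ft = 34.7189 ft.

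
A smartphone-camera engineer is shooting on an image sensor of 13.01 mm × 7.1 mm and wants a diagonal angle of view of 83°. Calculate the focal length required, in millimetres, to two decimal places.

8.38 mm

Sensor diagonal = √(13.01² + 7.1²) = √219.6701 ≈ 14.8213 mm.
From α = 2·arctan(d/2f) we get f = d / (2·tan(α/2)).
With d = 14.8213 mm and α/2 = 41.5°, tan(α/2) ≈ 0.88473, so f ≈ 14.8213 / 1.76945 ≈ 8.3762 mm.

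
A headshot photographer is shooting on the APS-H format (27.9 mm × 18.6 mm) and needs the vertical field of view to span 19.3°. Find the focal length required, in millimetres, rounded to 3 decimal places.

54.695 mm

From α = 2·arctan(h/2f) we get f = h / (2·tan(α/2)).
With h = 18.6 mm and α/2 = 9.65°, tan(α/2) ≈ 0.17004, so f ≈ 18.6 / 0.34007 ≈ 54.6946 mm.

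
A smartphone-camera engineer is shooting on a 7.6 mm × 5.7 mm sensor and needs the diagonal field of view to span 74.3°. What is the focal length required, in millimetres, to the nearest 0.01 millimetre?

6.27 mm

Sensor diagonal = √(7.6² + 5.7²) = √90.2500 ≈ 9.5000 mm.
From α = 2·arctan(d/2f) we get f = d / (2·tan(α/2)).
With d = 9.5000 mm and α/2 = 37.15°, tan(α/2) ≈ 0.75767, so f ≈ 9.5000 / 1.51533 ≈ 6.2692 mm.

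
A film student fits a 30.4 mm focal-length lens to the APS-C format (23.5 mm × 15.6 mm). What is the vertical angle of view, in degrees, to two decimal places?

Angle of view α = 2·arctan(h/2f) with h = 15.6 mm and f = 30.4 mm.
h/2f = 0.25658; arctan(0.25658) ≈ 14.3905°, so α ≈ 28.7809°.

28.78°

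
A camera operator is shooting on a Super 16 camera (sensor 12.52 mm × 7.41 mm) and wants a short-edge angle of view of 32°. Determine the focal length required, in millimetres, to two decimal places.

From α = 2·arctan(h/2f) we get f = h / (2·tan(α/2)).
With h = 7.41 mm and α/2 = 16°, tan(α/2) ≈ 0.28675, so f ≈ 7.41 / 0.57349 ≈ 12.9209 mm.

12.92 mm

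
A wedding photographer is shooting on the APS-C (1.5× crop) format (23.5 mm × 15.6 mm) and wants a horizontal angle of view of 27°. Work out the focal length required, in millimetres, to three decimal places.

48.942 mm

From α = 2·arctan(w/2f) we get f = w / (2·tan(α/2)).
With w = 23.5 mm and α/2 = 13.5°, tan(α/2) ≈ 0.24008, so f ≈ 23.5 / 0.48016 ≈ 48.9423 mm.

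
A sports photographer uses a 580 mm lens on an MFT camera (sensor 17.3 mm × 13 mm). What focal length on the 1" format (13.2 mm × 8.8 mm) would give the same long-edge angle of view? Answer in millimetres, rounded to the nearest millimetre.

443 mm

Equal angle of view means equal width/f ratio, so f₂ = f₁ · (width₂/width₁) = 580 × 13.2/17.3.
f₂ = 580 × 0.76301 ≈ 442.543 mm.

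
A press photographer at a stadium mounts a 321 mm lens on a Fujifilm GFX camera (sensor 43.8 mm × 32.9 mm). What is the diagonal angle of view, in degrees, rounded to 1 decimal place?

9.8°

Sensor diagonal = √(43.8² + 32.9²) = √3000.8500 ≈ 54.7800 mm.
Angle of view α = 2·arctan(d/2f) with d = 54.7800 mm and f = 321 mm.
d/2f = 0.08533; arctan(0.08533) ≈ 4.8771°, so α ≈ 9.7541°.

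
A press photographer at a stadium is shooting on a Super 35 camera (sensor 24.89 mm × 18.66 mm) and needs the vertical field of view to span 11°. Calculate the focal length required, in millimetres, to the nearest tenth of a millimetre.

From α = 2·arctan(h/2f) we get f = h / (2·tan(α/2)).
With h = 18.66 mm and α/2 = 5.5°, tan(α/2) ≈ 0.09629, so f ≈ 18.66 / 0.19258 ≈ 96.8958 mm.

96.9 mm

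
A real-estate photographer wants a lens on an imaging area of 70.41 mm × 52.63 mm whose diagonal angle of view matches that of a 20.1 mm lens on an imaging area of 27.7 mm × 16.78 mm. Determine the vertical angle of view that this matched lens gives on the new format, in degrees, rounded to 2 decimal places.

Sensor diagonal = √(27.7² + 16.78²) = √1048.8584 ≈ 32.3861 mm.
Sensor diagonal = √(70.41² + 52.63²) = √7727.4850 ≈ 87.9061 mm.
Equal diagonal AOV ⇒ f₂ = f₁ · 87.9061/32.3861 = 20.1 × 2.71432 ≈ 54.5578 mm.
Vertical AOV on the new format = 2·arctan(52.63 / (2 × 54.5578)) = 2·arctan(0.48233) ≈ 51.4991°.

51.50°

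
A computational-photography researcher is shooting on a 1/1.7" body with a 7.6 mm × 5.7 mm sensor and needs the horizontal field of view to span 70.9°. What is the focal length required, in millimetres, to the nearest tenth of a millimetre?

From α = 2·arctan(w/2f) we get f = w / (2·tan(α/2)).
With w = 7.6 mm and α/2 = 35.45°, tan(α/2) ≈ 0.71198, so f ≈ 7.6 / 1.42395 ≈ 5.3372 mm.

5.3 mm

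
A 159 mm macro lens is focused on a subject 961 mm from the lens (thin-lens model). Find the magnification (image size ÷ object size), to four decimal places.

Thin lens: 1/f = 1/dₒ + 1/dᵢ → 1/dᵢ = 1/159 − 1/961 = 0.0052487 mm⁻¹, so dᵢ ≈ 190.5224 mm.
Magnification m = dᵢ/dₒ = 190.5224/961 ≈ 0.19825.

0.1983×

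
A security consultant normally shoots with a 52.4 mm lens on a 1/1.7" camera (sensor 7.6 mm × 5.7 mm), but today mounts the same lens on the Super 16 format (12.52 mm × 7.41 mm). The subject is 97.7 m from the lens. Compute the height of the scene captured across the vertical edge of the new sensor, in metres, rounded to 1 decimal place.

13.8 m

The focal length stays 52.4 mm; the relevant sensor dimension is now h = 7.41 mm. Object distance dₒ = 97.7 m = 97700 mm.
Thin-lens field height W = h·(dₒ − f)/f = 7.41 × (97700 − 52.4)/52.4 ≈ 13808.563 mm = 13.8086 m.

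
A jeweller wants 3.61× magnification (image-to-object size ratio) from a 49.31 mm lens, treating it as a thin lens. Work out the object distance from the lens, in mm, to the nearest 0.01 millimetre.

62.97 mm

With m = dᵢ/dₒ and 1/f = 1/dₒ + 1/dᵢ, substituting dᵢ = m·dₒ gives 1/f = (1 + 1/m)/dₒ, hence dₒ = f·(1 + 1/m).
dₒ = 49.31 × (1 + 1/3.61) = 49.31 × 1.27701 ≈ 62.969 mm.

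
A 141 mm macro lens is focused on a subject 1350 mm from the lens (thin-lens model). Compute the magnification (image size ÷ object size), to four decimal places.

0.1166×

Thin lens: 1/f = 1/dₒ + 1/dᵢ → 1/dᵢ = 1/141 − 1/1350 = 0.0063515 mm⁻¹, so dᵢ ≈ 157.4442 mm.
Magnification m = dᵢ/dₒ = 157.4442/1350 ≈ 0.11663.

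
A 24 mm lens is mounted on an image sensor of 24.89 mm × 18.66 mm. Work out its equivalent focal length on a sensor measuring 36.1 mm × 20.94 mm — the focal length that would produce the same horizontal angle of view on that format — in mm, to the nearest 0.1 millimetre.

Equal angle of view means equal width/f ratio, so f₂ = f₁ · (width₂/width₁) = 24 × 36.1/24.89.
f₂ = 24 × 1.45038 ≈ 34.809 mm.

34.8 mm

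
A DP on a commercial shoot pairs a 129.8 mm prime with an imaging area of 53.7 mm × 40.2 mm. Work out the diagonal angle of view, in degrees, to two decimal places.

Sensor diagonal = √(53.7² + 40.2²) = √4499.7300 ≈ 67.0800 mm.
Angle of view α = 2·arctan(d/2f) with d = 67.0800 mm and f = 129.8 mm.
d/2f = 0.25840; arctan(0.25840) ≈ 14.4882°, so α ≈ 28.9764°.

28.98°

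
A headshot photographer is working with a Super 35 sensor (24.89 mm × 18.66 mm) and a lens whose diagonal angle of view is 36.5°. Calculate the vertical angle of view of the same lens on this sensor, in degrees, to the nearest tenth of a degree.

22.4°

Sensor diagonal = √(24.89² + 18.66²) = √967.7077 ≈ 31.1080 mm.
From the diagonal AOV: f = 31.1080 / (2·tan(18.25°)) = 31.1080 / 0.65950 ≈ 47.1690 mm.
Vertical AOV = 2·arctan(18.66 / (2 × 47.1690)) = 2·arctan(0.19780) ≈ 22.3773°.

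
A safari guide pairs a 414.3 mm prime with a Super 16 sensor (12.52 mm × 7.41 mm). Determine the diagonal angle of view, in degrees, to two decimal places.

Sensor diagonal = √(12.52² + 7.41²) = √211.6585 ≈ 14.5485 mm.
Angle of view α = 2·arctan(d/2f) with d = 14.5485 mm and f = 414.3 mm.
d/2f = 0.01756; arctan(0.01756) ≈ 1.0059°, so α ≈ 2.0118°.

2.01°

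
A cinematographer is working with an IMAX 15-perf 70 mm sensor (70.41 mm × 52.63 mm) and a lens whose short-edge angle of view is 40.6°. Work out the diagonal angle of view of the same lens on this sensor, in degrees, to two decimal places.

63.42°

From the short-edge AOV: f = 52.63 / (2·tan(20.3°)) = 52.63 / 0.73982 ≈ 71.1387 mm.
Sensor diagonal = √(70.41² + 52.63²) = √7727.4850 ≈ 87.9061 mm.
Diagonal AOV = 2·arctan(87.9061 / (2 × 71.1387)) = 2·arctan(0.61785) ≈ 63.4197°.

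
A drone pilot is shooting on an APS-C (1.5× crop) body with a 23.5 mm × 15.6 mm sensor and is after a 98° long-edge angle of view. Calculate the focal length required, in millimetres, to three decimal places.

From α = 2·arctan(w/2f) we get f = w / (2·tan(α/2)).
With w = 23.5 mm and α/2 = 49°, tan(α/2) ≈ 1.15037, so f ≈ 23.5 / 2.30074 ≈ 10.2141 mm.

10.214 mm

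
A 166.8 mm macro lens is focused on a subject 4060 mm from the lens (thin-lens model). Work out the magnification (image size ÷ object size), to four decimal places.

Thin lens: 1/f = 1/dₒ + 1/dᵢ → 1/dᵢ = 1/166.8 − 1/4060 = 0.0057489 mm⁻¹, so dᵢ ≈ 173.9464 mm.
Magnification m = dᵢ/dₒ = 173.9464/4060 ≈ 0.04284.

0.0428×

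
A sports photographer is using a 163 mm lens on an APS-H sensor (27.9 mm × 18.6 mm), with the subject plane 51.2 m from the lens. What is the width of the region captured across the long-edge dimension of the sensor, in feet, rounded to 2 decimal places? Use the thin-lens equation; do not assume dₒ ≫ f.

dₒ: 51.2 m = 51200 mm.
Similar triangles through the lens centre give W/dₒ = w/dᵢ; with 1/f = 1/dₒ + 1/dᵢ this gives W = w·(dₒ − f)/f.
W = 27.9 mm × (51200 − 163) / 163 = 27.9 × 313.1104 ≈ 8735.781 mm = 8735.781/304.8 ft = 28.6607 ft.

28.66 ft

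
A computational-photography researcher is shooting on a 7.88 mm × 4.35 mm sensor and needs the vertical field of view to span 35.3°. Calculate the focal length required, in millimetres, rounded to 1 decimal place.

From α = 2·arctan(h/2f) we get f = h / (2·tan(α/2)).
With h = 4.35 mm and α/2 = 17.65°, tan(α/2) ≈ 0.31818, so f ≈ 4.35 / 0.63636 ≈ 6.8358 mm.

6.8 mm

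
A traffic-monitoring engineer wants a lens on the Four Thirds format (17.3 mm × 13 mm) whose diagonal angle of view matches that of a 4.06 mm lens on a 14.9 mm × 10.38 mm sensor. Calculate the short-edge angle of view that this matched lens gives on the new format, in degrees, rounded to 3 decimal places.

Sensor diagonal = √(14.9² + 10.38²) = √329.7544 ≈ 18.1591 mm.
Sensor diagonal = √(17.3² + 13²) = √468.2900 ≈ 21.6400 mm.
Equal diagonal AOV ⇒ f₂ = f₁ · 21.6400/18.1591 = 4.06 × 1.19169 ≈ 4.8382 mm.
Short-edge AOV on the new format = 2·arctan(13 / (2 × 4.8382)) = 2·arctan(1.34346) ≈ 106.6760°.

106.676°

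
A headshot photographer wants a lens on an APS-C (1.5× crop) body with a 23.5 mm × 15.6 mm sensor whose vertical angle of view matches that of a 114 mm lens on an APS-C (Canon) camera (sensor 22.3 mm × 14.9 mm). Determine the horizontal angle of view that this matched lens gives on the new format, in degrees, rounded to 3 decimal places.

11.245°

Equal vertical AOV ⇒ f₂ = f₁ · 15.6/14.9 = 114 × 1.04698 ≈ 119.3557 mm.
Horizontal AOV on the new format = 2·arctan(23.5 / (2 × 119.3557)) = 2·arctan(0.09845) ≈ 11.2448°.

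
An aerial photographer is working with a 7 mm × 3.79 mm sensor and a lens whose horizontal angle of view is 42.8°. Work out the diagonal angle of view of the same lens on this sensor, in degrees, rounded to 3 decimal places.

48.040°

From the horizontal AOV: f = 7 / (2·tan(21.4°)) = 7 / 0.78379 ≈ 8.9309 mm.
Sensor diagonal = √(7² + 3.79²) = √63.3641 ≈ 7.9602 mm.
Diagonal AOV = 2·arctan(7.9602 / (2 × 8.9309)) = 2·arctan(0.44565) ≈ 48.0403°.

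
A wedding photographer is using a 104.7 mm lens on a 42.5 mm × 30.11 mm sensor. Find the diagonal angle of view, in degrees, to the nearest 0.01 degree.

Sensor diagonal = √(42.5² + 30.11²) = √2712.8621 ≈ 52.0851 mm.
Angle of view α = 2·arctan(d/2f) with d = 52.0851 mm and f = 104.7 mm.
d/2f = 0.24874; arctan(0.24874) ≈ 13.9680°, so α ≈ 27.9360°.

27.94°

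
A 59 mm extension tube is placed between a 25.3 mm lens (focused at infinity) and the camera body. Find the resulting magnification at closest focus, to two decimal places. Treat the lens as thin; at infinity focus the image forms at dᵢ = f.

The tube moves the image plane from f to f + e, so dᵢ = 25.3 + 59 = 84.3 mm. Focus is achieved when 1/f = 1/dₒ + 1/dᵢ, giving dₒ = 1/(1/f − 1/(f+e)).
Magnification m = dᵢ/dₒ = (f+e)·(1/f − 1/(f+e)) = e/f = 59/25.3 ≈ 2.3320.

2.33×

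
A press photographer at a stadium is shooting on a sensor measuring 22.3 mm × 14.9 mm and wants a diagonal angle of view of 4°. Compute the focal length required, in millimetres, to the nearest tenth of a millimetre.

384.0 mm

Sensor diagonal = √(22.3² + 14.9²) = √719.3000 ≈ 26.8198 mm.
From α = 2·arctan(d/2f) we get f = d / (2·tan(α/2)).
With d = 26.8198 mm and α/2 = 2°, tan(α/2) ≈ 0.03492, so f ≈ 26.8198 / 0.06984 ≈ 384.0088 mm.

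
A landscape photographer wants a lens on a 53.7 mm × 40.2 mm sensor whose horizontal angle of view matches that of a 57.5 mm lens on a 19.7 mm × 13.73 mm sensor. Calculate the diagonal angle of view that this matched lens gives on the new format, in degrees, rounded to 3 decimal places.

Equal horizontal AOV ⇒ f₂ = f₁ · 53.7/19.7 = 57.5 × 2.72589 ≈ 156.7386 mm.
Sensor diagonal = √(53.7² + 40.2²) = √4499.7300 ≈ 67.0800 mm.
Diagonal AOV on the new format = 2·arctan(67.0800 / (2 × 156.7386)) = 2·arctan(0.21399) ≈ 24.1568°.

24.157°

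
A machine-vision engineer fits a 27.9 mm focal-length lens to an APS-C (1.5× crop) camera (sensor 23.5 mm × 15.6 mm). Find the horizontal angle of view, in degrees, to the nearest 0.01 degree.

45.68°

Angle of view α = 2·arctan(w/2f) with w = 23.5 mm and f = 27.9 mm.
w/2f = 0.42115; arctan(0.42115) ≈ 22.8382°, so α ≈ 45.6765°.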